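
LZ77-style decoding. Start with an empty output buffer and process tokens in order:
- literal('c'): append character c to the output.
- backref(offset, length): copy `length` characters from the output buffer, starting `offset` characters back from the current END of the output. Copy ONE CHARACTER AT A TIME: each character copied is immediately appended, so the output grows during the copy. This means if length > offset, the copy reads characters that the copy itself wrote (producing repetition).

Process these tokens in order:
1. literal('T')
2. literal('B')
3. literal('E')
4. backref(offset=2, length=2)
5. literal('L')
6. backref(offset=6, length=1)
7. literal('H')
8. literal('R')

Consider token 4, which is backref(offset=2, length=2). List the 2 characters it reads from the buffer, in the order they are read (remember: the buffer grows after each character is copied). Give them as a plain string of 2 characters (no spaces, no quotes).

Token 1: literal('T'). Output: "T"
Token 2: literal('B'). Output: "TB"
Token 3: literal('E'). Output: "TBE"
Token 4: backref(off=2, len=2). Buffer before: "TBE" (len 3)
  byte 1: read out[1]='B', append. Buffer now: "TBEB"
  byte 2: read out[2]='E', append. Buffer now: "TBEBE"

Answer: BE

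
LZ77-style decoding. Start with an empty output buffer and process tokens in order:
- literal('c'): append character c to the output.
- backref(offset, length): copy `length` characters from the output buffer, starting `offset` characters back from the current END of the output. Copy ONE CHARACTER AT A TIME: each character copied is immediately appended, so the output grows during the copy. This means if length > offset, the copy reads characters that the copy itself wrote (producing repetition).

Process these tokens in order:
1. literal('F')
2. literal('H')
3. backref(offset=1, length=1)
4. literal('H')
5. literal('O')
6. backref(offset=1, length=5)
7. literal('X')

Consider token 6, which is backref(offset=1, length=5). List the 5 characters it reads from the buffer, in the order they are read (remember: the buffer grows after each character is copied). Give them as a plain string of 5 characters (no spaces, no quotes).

Answer: OOOOO

Derivation:
Token 1: literal('F'). Output: "F"
Token 2: literal('H'). Output: "FH"
Token 3: backref(off=1, len=1). Copied 'H' from pos 1. Output: "FHH"
Token 4: literal('H'). Output: "FHHH"
Token 5: literal('O'). Output: "FHHHO"
Token 6: backref(off=1, len=5). Buffer before: "FHHHO" (len 5)
  byte 1: read out[4]='O', append. Buffer now: "FHHHOO"
  byte 2: read out[5]='O', append. Buffer now: "FHHHOOO"
  byte 3: read out[6]='O', append. Buffer now: "FHHHOOOO"
  byte 4: read out[7]='O', append. Buffer now: "FHHHOOOOO"
  byte 5: read out[8]='O', append. Buffer now: "FHHHOOOOOO"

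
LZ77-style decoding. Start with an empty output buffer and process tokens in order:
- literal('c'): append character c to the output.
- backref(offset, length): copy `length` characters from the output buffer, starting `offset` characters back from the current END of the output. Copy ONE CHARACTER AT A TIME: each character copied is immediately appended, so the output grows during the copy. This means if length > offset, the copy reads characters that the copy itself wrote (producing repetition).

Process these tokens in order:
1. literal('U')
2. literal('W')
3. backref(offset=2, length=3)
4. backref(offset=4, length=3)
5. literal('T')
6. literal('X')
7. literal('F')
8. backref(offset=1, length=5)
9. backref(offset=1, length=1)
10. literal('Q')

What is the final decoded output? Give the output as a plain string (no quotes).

Token 1: literal('U'). Output: "U"
Token 2: literal('W'). Output: "UW"
Token 3: backref(off=2, len=3) (overlapping!). Copied 'UWU' from pos 0. Output: "UWUWU"
Token 4: backref(off=4, len=3). Copied 'WUW' from pos 1. Output: "UWUWUWUW"
Token 5: literal('T'). Output: "UWUWUWUWT"
Token 6: literal('X'). Output: "UWUWUWUWTX"
Token 7: literal('F'). Output: "UWUWUWUWTXF"
Token 8: backref(off=1, len=5) (overlapping!). Copied 'FFFFF' from pos 10. Output: "UWUWUWUWTXFFFFFF"
Token 9: backref(off=1, len=1). Copied 'F' from pos 15. Output: "UWUWUWUWTXFFFFFFF"
Token 10: literal('Q'). Output: "UWUWUWUWTXFFFFFFFQ"

Answer: UWUWUWUWTXFFFFFFFQ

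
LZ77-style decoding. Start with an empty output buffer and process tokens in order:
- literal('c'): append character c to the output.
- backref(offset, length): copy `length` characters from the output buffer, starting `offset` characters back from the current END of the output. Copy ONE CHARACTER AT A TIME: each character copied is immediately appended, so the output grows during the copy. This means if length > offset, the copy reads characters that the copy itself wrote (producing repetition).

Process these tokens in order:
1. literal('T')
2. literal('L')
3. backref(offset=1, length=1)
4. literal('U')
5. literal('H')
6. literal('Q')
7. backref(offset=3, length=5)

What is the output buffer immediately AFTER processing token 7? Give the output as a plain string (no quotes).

Answer: TLLUHQUHQUH

Derivation:
Token 1: literal('T'). Output: "T"
Token 2: literal('L'). Output: "TL"
Token 3: backref(off=1, len=1). Copied 'L' from pos 1. Output: "TLL"
Token 4: literal('U'). Output: "TLLU"
Token 5: literal('H'). Output: "TLLUH"
Token 6: literal('Q'). Output: "TLLUHQ"
Token 7: backref(off=3, len=5) (overlapping!). Copied 'UHQUH' from pos 3. Output: "TLLUHQUHQUH"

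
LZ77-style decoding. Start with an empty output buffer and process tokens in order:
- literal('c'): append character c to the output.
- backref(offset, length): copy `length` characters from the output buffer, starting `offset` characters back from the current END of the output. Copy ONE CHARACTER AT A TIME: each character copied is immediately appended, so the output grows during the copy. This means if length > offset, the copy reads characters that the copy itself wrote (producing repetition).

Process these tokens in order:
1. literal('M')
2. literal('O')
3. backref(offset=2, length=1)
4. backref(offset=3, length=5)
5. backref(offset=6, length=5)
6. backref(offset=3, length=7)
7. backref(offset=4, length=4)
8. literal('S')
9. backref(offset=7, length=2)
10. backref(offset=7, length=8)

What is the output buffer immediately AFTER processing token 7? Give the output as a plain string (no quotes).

Answer: MOMMOMMOMMOMMOMMOMMOOMMO

Derivation:
Token 1: literal('M'). Output: "M"
Token 2: literal('O'). Output: "MO"
Token 3: backref(off=2, len=1). Copied 'M' from pos 0. Output: "MOM"
Token 4: backref(off=3, len=5) (overlapping!). Copied 'MOMMO' from pos 0. Output: "MOMMOMMO"
Token 5: backref(off=6, len=5). Copied 'MMOMM' from pos 2. Output: "MOMMOMMOMMOMM"
Token 6: backref(off=3, len=7) (overlapping!). Copied 'OMMOMMO' from pos 10. Output: "MOMMOMMOMMOMMOMMOMMO"
Token 7: backref(off=4, len=4). Copied 'OMMO' from pos 16. Output: "MOMMOMMOMMOMMOMMOMMOOMMO"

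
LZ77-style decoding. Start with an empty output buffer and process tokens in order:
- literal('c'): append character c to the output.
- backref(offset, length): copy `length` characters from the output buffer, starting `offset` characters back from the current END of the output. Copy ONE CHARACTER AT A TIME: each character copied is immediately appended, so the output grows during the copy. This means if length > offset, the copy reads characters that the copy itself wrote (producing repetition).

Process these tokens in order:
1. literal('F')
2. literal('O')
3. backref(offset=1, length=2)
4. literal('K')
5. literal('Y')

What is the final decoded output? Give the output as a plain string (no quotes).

Token 1: literal('F'). Output: "F"
Token 2: literal('O'). Output: "FO"
Token 3: backref(off=1, len=2) (overlapping!). Copied 'OO' from pos 1. Output: "FOOO"
Token 4: literal('K'). Output: "FOOOK"
Token 5: literal('Y'). Output: "FOOOKY"

Answer: FOOOKY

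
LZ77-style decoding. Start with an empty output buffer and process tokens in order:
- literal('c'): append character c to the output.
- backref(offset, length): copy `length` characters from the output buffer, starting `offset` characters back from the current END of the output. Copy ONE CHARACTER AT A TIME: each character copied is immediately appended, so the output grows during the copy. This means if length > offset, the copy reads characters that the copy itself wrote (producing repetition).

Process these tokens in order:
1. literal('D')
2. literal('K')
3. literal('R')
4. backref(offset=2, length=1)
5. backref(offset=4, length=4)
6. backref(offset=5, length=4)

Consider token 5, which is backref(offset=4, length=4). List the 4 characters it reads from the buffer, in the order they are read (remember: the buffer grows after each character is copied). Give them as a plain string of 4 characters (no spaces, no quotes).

Token 1: literal('D'). Output: "D"
Token 2: literal('K'). Output: "DK"
Token 3: literal('R'). Output: "DKR"
Token 4: backref(off=2, len=1). Copied 'K' from pos 1. Output: "DKRK"
Token 5: backref(off=4, len=4). Buffer before: "DKRK" (len 4)
  byte 1: read out[0]='D', append. Buffer now: "DKRKD"
  byte 2: read out[1]='K', append. Buffer now: "DKRKDK"
  byte 3: read out[2]='R', append. Buffer now: "DKRKDKR"
  byte 4: read out[3]='K', append. Buffer now: "DKRKDKRK"

Answer: DKRK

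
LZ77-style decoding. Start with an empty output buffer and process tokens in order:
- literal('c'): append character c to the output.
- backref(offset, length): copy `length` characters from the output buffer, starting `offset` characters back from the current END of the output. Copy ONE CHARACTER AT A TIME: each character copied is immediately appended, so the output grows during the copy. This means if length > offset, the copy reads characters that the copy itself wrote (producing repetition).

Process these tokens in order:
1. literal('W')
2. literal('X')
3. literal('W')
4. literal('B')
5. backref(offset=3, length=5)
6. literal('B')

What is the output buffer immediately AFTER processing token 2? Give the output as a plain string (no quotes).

Answer: WX

Derivation:
Token 1: literal('W'). Output: "W"
Token 2: literal('X'). Output: "WX"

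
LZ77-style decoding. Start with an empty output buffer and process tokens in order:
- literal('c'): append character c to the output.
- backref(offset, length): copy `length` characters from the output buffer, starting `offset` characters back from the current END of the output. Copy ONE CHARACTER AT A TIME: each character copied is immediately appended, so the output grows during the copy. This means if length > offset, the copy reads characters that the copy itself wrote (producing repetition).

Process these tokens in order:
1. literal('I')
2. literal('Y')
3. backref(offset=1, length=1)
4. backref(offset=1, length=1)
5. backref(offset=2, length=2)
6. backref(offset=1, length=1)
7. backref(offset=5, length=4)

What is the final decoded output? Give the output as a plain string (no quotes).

Token 1: literal('I'). Output: "I"
Token 2: literal('Y'). Output: "IY"
Token 3: backref(off=1, len=1). Copied 'Y' from pos 1. Output: "IYY"
Token 4: backref(off=1, len=1). Copied 'Y' from pos 2. Output: "IYYY"
Token 5: backref(off=2, len=2). Copied 'YY' from pos 2. Output: "IYYYYY"
Token 6: backref(off=1, len=1). Copied 'Y' from pos 5. Output: "IYYYYYY"
Token 7: backref(off=5, len=4). Copied 'YYYY' from pos 2. Output: "IYYYYYYYYYY"

Answer: IYYYYYYYYYY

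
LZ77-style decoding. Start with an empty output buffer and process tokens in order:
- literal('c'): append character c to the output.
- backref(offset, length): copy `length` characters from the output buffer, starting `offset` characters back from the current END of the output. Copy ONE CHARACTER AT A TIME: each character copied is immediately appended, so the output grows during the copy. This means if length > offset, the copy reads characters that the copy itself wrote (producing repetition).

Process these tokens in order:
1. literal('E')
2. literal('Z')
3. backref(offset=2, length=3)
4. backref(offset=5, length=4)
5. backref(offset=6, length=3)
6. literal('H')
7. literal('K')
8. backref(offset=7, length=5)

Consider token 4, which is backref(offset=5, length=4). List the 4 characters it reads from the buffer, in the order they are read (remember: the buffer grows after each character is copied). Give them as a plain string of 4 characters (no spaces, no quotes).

Token 1: literal('E'). Output: "E"
Token 2: literal('Z'). Output: "EZ"
Token 3: backref(off=2, len=3) (overlapping!). Copied 'EZE' from pos 0. Output: "EZEZE"
Token 4: backref(off=5, len=4). Buffer before: "EZEZE" (len 5)
  byte 1: read out[0]='E', append. Buffer now: "EZEZEE"
  byte 2: read out[1]='Z', append. Buffer now: "EZEZEEZ"
  byte 3: read out[2]='E', append. Buffer now: "EZEZEEZE"
  byte 4: read out[3]='Z', append. Buffer now: "EZEZEEZEZ"

Answer: EZEZ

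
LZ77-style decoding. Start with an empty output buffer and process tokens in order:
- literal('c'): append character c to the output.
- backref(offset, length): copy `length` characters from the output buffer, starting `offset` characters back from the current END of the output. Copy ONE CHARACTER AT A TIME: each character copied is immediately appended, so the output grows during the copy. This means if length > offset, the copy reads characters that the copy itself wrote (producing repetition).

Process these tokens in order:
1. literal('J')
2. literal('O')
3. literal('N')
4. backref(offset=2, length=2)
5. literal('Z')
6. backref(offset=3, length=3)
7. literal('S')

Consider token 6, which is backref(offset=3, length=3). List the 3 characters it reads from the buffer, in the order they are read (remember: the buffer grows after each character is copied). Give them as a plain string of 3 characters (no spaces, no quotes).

Token 1: literal('J'). Output: "J"
Token 2: literal('O'). Output: "JO"
Token 3: literal('N'). Output: "JON"
Token 4: backref(off=2, len=2). Copied 'ON' from pos 1. Output: "JONON"
Token 5: literal('Z'). Output: "JONONZ"
Token 6: backref(off=3, len=3). Buffer before: "JONONZ" (len 6)
  byte 1: read out[3]='O', append. Buffer now: "JONONZO"
  byte 2: read out[4]='N', append. Buffer now: "JONONZON"
  byte 3: read out[5]='Z', append. Buffer now: "JONONZONZ"

Answer: ONZ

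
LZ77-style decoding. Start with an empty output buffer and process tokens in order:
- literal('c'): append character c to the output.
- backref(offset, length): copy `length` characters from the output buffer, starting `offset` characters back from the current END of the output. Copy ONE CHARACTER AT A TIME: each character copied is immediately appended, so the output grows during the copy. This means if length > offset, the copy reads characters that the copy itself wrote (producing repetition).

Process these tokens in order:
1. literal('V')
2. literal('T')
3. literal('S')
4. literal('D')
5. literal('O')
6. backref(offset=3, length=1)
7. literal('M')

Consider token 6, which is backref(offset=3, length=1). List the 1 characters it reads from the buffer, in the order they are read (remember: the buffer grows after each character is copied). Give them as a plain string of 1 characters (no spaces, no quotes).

Answer: S

Derivation:
Token 1: literal('V'). Output: "V"
Token 2: literal('T'). Output: "VT"
Token 3: literal('S'). Output: "VTS"
Token 4: literal('D'). Output: "VTSD"
Token 5: literal('O'). Output: "VTSDO"
Token 6: backref(off=3, len=1). Buffer before: "VTSDO" (len 5)
  byte 1: read out[2]='S', append. Buffer now: "VTSDOS"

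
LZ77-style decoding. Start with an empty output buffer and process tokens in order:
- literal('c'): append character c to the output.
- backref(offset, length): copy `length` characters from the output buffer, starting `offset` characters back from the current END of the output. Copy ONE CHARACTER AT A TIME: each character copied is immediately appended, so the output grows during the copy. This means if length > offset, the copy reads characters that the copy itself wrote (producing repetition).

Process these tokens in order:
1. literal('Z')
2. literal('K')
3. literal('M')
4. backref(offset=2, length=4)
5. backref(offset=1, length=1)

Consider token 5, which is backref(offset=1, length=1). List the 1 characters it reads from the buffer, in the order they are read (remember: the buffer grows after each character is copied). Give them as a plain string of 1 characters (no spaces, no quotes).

Token 1: literal('Z'). Output: "Z"
Token 2: literal('K'). Output: "ZK"
Token 3: literal('M'). Output: "ZKM"
Token 4: backref(off=2, len=4) (overlapping!). Copied 'KMKM' from pos 1. Output: "ZKMKMKM"
Token 5: backref(off=1, len=1). Buffer before: "ZKMKMKM" (len 7)
  byte 1: read out[6]='M', append. Buffer now: "ZKMKMKMM"

Answer: M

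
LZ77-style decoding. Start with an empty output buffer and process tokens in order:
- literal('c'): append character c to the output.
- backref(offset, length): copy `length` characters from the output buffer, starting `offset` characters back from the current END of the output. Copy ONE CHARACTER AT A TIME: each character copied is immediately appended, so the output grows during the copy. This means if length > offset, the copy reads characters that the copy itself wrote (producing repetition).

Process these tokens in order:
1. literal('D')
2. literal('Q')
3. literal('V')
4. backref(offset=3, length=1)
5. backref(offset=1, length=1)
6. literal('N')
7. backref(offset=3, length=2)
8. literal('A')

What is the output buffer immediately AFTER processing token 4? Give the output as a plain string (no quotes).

Answer: DQVD

Derivation:
Token 1: literal('D'). Output: "D"
Token 2: literal('Q'). Output: "DQ"
Token 3: literal('V'). Output: "DQV"
Token 4: backref(off=3, len=1). Copied 'D' from pos 0. Output: "DQVD"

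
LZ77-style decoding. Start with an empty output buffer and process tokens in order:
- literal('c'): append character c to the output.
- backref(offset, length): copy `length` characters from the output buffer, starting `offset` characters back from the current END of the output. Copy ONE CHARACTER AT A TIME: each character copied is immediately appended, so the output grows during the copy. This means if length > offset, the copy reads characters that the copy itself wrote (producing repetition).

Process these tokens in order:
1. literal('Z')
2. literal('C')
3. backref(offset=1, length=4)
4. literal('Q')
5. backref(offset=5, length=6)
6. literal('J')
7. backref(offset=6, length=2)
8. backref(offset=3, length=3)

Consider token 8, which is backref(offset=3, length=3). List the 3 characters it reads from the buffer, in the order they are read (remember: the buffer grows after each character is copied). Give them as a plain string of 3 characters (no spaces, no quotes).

Token 1: literal('Z'). Output: "Z"
Token 2: literal('C'). Output: "ZC"
Token 3: backref(off=1, len=4) (overlapping!). Copied 'CCCC' from pos 1. Output: "ZCCCCC"
Token 4: literal('Q'). Output: "ZCCCCCQ"
Token 5: backref(off=5, len=6) (overlapping!). Copied 'CCCCQC' from pos 2. Output: "ZCCCCCQCCCCQC"
Token 6: literal('J'). Output: "ZCCCCCQCCCCQCJ"
Token 7: backref(off=6, len=2). Copied 'CC' from pos 8. Output: "ZCCCCCQCCCCQCJCC"
Token 8: backref(off=3, len=3). Buffer before: "ZCCCCCQCCCCQCJCC" (len 16)
  byte 1: read out[13]='J', append. Buffer now: "ZCCCCCQCCCCQCJCCJ"
  byte 2: read out[14]='C', append. Buffer now: "ZCCCCCQCCCCQCJCCJC"
  byte 3: read out[15]='C', append. Buffer now: "ZCCCCCQCCCCQCJCCJCC"

Answer: JCC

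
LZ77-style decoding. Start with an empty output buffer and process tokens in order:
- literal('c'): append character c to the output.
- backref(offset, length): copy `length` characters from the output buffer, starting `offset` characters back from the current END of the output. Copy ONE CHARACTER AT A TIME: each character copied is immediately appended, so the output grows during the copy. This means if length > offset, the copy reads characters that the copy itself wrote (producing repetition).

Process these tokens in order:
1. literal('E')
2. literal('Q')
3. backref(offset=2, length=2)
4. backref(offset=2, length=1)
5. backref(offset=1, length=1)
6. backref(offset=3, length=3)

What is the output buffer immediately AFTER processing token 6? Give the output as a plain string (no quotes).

Token 1: literal('E'). Output: "E"
Token 2: literal('Q'). Output: "EQ"
Token 3: backref(off=2, len=2). Copied 'EQ' from pos 0. Output: "EQEQ"
Token 4: backref(off=2, len=1). Copied 'E' from pos 2. Output: "EQEQE"
Token 5: backref(off=1, len=1). Copied 'E' from pos 4. Output: "EQEQEE"
Token 6: backref(off=3, len=3). Copied 'QEE' from pos 3. Output: "EQEQEEQEE"

Answer: EQEQEEQEE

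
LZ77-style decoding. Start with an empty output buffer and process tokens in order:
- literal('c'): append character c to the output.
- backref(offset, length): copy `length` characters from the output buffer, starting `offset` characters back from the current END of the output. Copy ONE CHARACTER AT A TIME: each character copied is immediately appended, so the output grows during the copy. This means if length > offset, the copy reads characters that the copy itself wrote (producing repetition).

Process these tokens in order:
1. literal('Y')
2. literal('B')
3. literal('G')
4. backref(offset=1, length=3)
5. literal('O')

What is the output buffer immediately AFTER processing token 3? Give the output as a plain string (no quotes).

Answer: YBG

Derivation:
Token 1: literal('Y'). Output: "Y"
Token 2: literal('B'). Output: "YB"
Token 3: literal('G'). Output: "YBG"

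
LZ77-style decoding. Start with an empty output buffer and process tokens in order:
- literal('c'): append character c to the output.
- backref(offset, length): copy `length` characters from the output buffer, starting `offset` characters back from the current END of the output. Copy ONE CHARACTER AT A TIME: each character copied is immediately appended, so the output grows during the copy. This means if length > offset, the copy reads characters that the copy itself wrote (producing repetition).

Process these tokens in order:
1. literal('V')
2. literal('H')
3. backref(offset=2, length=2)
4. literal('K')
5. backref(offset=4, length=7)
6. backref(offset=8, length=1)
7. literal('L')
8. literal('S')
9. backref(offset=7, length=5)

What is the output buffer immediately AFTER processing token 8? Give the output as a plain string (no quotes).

Token 1: literal('V'). Output: "V"
Token 2: literal('H'). Output: "VH"
Token 3: backref(off=2, len=2). Copied 'VH' from pos 0. Output: "VHVH"
Token 4: literal('K'). Output: "VHVHK"
Token 5: backref(off=4, len=7) (overlapping!). Copied 'HVHKHVH' from pos 1. Output: "VHVHKHVHKHVH"
Token 6: backref(off=8, len=1). Copied 'K' from pos 4. Output: "VHVHKHVHKHVHK"
Token 7: literal('L'). Output: "VHVHKHVHKHVHKL"
Token 8: literal('S'). Output: "VHVHKHVHKHVHKLS"

Answer: VHVHKHVHKHVHKLS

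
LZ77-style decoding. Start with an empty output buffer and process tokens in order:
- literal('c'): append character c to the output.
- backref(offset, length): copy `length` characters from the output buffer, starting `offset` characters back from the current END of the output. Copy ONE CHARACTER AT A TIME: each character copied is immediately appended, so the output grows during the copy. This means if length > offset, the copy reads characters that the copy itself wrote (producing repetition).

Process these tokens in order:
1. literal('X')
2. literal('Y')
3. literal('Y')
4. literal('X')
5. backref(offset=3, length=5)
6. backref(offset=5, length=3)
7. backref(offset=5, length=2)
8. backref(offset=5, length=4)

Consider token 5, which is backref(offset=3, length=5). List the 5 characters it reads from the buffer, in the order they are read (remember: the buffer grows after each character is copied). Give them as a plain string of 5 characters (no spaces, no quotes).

Answer: YYXYY

Derivation:
Token 1: literal('X'). Output: "X"
Token 2: literal('Y'). Output: "XY"
Token 3: literal('Y'). Output: "XYY"
Token 4: literal('X'). Output: "XYYX"
Token 5: backref(off=3, len=5). Buffer before: "XYYX" (len 4)
  byte 1: read out[1]='Y', append. Buffer now: "XYYXY"
  byte 2: read out[2]='Y', append. Buffer now: "XYYXYY"
  byte 3: read out[3]='X', append. Buffer now: "XYYXYYX"
  byte 4: read out[4]='Y', append. Buffer now: "XYYXYYXY"
  byte 5: read out[5]='Y', append. Buffer now: "XYYXYYXYY"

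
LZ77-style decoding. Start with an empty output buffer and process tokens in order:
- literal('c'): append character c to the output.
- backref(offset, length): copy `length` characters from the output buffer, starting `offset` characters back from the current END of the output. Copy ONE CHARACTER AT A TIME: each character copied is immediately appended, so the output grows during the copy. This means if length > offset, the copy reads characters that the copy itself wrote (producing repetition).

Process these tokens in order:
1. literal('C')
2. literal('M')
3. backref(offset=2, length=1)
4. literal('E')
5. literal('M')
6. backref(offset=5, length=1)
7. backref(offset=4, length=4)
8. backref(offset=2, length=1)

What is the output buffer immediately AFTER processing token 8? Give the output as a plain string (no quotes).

Answer: CMCEMCCEMCM

Derivation:
Token 1: literal('C'). Output: "C"
Token 2: literal('M'). Output: "CM"
Token 3: backref(off=2, len=1). Copied 'C' from pos 0. Output: "CMC"
Token 4: literal('E'). Output: "CMCE"
Token 5: literal('M'). Output: "CMCEM"
Token 6: backref(off=5, len=1). Copied 'C' from pos 0. Output: "CMCEMC"
Token 7: backref(off=4, len=4). Copied 'CEMC' from pos 2. Output: "CMCEMCCEMC"
Token 8: backref(off=2, len=1). Copied 'M' from pos 8. Output: "CMCEMCCEMCM"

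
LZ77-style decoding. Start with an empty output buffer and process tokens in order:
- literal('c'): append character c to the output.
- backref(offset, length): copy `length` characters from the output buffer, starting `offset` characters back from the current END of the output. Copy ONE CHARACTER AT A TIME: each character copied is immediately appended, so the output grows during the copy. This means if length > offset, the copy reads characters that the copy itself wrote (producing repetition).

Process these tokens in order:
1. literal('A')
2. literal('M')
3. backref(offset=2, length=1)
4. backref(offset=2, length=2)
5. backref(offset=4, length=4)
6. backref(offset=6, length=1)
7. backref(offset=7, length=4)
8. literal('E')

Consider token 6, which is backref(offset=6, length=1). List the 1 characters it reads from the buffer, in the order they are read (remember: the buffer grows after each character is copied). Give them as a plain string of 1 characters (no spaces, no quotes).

Answer: M

Derivation:
Token 1: literal('A'). Output: "A"
Token 2: literal('M'). Output: "AM"
Token 3: backref(off=2, len=1). Copied 'A' from pos 0. Output: "AMA"
Token 4: backref(off=2, len=2). Copied 'MA' from pos 1. Output: "AMAMA"
Token 5: backref(off=4, len=4). Copied 'MAMA' from pos 1. Output: "AMAMAMAMA"
Token 6: backref(off=6, len=1). Buffer before: "AMAMAMAMA" (len 9)
  byte 1: read out[3]='M', append. Buffer now: "AMAMAMAMAM"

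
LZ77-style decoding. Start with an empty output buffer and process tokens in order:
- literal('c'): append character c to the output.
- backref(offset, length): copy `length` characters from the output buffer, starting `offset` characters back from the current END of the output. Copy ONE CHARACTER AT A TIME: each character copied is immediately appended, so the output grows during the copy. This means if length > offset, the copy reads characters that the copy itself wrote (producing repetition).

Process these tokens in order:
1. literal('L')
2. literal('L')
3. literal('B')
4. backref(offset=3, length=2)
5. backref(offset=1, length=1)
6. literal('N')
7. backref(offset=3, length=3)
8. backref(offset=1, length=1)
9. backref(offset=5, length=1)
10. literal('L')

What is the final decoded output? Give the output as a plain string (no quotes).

Answer: LLBLLLNLLNNNL

Derivation:
Token 1: literal('L'). Output: "L"
Token 2: literal('L'). Output: "LL"
Token 3: literal('B'). Output: "LLB"
Token 4: backref(off=3, len=2). Copied 'LL' from pos 0. Output: "LLBLL"
Token 5: backref(off=1, len=1). Copied 'L' from pos 4. Output: "LLBLLL"
Token 6: literal('N'). Output: "LLBLLLN"
Token 7: backref(off=3, len=3). Copied 'LLN' from pos 4. Output: "LLBLLLNLLN"
Token 8: backref(off=1, len=1). Copied 'N' from pos 9. Output: "LLBLLLNLLNN"
Token 9: backref(off=5, len=1). Copied 'N' from pos 6. Output: "LLBLLLNLLNNN"
Token 10: literal('L'). Output: "LLBLLLNLLNNNL"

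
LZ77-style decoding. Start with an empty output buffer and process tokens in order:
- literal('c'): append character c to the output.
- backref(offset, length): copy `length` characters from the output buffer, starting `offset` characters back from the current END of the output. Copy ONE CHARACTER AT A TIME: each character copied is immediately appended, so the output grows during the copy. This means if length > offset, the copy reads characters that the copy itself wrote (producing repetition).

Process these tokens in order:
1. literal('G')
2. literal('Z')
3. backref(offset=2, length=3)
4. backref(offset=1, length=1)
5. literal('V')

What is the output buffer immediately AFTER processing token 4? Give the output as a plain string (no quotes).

Answer: GZGZGG

Derivation:
Token 1: literal('G'). Output: "G"
Token 2: literal('Z'). Output: "GZ"
Token 3: backref(off=2, len=3) (overlapping!). Copied 'GZG' from pos 0. Output: "GZGZG"
Token 4: backref(off=1, len=1). Copied 'G' from pos 4. Output: "GZGZGG"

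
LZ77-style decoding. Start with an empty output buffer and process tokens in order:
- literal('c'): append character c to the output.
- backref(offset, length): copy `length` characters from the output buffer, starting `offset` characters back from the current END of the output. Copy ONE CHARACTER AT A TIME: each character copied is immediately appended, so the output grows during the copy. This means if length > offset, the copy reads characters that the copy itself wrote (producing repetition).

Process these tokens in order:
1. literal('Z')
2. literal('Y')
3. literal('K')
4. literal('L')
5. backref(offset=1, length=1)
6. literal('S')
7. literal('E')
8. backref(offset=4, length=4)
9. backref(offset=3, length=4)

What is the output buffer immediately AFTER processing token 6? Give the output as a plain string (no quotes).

Token 1: literal('Z'). Output: "Z"
Token 2: literal('Y'). Output: "ZY"
Token 3: literal('K'). Output: "ZYK"
Token 4: literal('L'). Output: "ZYKL"
Token 5: backref(off=1, len=1). Copied 'L' from pos 3. Output: "ZYKLL"
Token 6: literal('S'). Output: "ZYKLLS"

Answer: ZYKLLS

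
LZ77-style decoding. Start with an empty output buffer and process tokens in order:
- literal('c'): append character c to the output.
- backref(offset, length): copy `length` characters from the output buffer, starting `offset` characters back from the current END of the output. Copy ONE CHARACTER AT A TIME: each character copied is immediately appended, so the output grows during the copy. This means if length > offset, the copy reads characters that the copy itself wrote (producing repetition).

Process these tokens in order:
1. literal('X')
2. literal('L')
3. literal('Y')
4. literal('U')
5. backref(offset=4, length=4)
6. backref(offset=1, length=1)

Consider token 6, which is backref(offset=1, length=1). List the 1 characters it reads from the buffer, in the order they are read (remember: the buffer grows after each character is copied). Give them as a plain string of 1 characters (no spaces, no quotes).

Token 1: literal('X'). Output: "X"
Token 2: literal('L'). Output: "XL"
Token 3: literal('Y'). Output: "XLY"
Token 4: literal('U'). Output: "XLYU"
Token 5: backref(off=4, len=4). Copied 'XLYU' from pos 0. Output: "XLYUXLYU"
Token 6: backref(off=1, len=1). Buffer before: "XLYUXLYU" (len 8)
  byte 1: read out[7]='U', append. Buffer now: "XLYUXLYUU"

Answer: U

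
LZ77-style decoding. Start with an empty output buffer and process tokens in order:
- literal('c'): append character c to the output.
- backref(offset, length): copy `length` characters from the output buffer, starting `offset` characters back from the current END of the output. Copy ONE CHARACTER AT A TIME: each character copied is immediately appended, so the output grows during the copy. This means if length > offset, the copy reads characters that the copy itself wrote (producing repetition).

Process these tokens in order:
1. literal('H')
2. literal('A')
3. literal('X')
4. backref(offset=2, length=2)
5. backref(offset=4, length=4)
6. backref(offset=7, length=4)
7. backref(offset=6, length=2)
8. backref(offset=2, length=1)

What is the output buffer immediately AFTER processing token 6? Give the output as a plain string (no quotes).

Answer: HAXAXAXAXXAXA

Derivation:
Token 1: literal('H'). Output: "H"
Token 2: literal('A'). Output: "HA"
Token 3: literal('X'). Output: "HAX"
Token 4: backref(off=2, len=2). Copied 'AX' from pos 1. Output: "HAXAX"
Token 5: backref(off=4, len=4). Copied 'AXAX' from pos 1. Output: "HAXAXAXAX"
Token 6: backref(off=7, len=4). Copied 'XAXA' from pos 2. Output: "HAXAXAXAXXAXA"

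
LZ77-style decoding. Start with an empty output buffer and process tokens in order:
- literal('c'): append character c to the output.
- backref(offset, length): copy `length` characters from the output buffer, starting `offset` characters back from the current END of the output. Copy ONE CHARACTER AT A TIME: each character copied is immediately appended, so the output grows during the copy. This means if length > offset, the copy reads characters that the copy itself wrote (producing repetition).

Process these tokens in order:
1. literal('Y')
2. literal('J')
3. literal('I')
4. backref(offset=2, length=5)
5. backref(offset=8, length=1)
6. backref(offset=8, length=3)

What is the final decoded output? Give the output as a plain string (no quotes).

Token 1: literal('Y'). Output: "Y"
Token 2: literal('J'). Output: "YJ"
Token 3: literal('I'). Output: "YJI"
Token 4: backref(off=2, len=5) (overlapping!). Copied 'JIJIJ' from pos 1. Output: "YJIJIJIJ"
Token 5: backref(off=8, len=1). Copied 'Y' from pos 0. Output: "YJIJIJIJY"
Token 6: backref(off=8, len=3). Copied 'JIJ' from pos 1. Output: "YJIJIJIJYJIJ"

Answer: YJIJIJIJYJIJ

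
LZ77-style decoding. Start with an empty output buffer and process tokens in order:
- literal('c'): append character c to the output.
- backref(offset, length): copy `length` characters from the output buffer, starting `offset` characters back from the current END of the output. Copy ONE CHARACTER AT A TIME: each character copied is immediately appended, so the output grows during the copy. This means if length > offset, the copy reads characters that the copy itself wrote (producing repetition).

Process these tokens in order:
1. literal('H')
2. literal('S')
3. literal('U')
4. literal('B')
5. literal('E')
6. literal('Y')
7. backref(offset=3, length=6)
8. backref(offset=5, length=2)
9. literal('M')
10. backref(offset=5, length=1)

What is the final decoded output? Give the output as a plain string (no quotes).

Token 1: literal('H'). Output: "H"
Token 2: literal('S'). Output: "HS"
Token 3: literal('U'). Output: "HSU"
Token 4: literal('B'). Output: "HSUB"
Token 5: literal('E'). Output: "HSUBE"
Token 6: literal('Y'). Output: "HSUBEY"
Token 7: backref(off=3, len=6) (overlapping!). Copied 'BEYBEY' from pos 3. Output: "HSUBEYBEYBEY"
Token 8: backref(off=5, len=2). Copied 'EY' from pos 7. Output: "HSUBEYBEYBEYEY"
Token 9: literal('M'). Output: "HSUBEYBEYBEYEYM"
Token 10: backref(off=5, len=1). Copied 'E' from pos 10. Output: "HSUBEYBEYBEYEYME"

Answer: HSUBEYBEYBEYEYME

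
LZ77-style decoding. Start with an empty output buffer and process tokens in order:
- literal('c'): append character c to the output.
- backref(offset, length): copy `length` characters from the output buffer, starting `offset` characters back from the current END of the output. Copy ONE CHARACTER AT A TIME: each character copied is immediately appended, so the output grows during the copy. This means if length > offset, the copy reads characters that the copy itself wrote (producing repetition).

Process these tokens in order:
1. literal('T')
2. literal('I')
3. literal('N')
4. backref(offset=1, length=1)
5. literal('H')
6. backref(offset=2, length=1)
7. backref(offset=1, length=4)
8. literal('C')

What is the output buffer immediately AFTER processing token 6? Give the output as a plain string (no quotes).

Answer: TINNHN

Derivation:
Token 1: literal('T'). Output: "T"
Token 2: literal('I'). Output: "TI"
Token 3: literal('N'). Output: "TIN"
Token 4: backref(off=1, len=1). Copied 'N' from pos 2. Output: "TINN"
Token 5: literal('H'). Output: "TINNH"
Token 6: backref(off=2, len=1). Copied 'N' from pos 3. Output: "TINNHN"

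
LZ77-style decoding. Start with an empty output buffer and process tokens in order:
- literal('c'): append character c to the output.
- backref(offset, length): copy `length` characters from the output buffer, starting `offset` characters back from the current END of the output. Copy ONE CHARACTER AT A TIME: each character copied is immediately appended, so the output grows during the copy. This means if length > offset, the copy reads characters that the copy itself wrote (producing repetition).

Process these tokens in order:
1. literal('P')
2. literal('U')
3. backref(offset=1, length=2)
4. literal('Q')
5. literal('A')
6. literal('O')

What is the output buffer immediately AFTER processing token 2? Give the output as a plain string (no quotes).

Token 1: literal('P'). Output: "P"
Token 2: literal('U'). Output: "PU"

Answer: PU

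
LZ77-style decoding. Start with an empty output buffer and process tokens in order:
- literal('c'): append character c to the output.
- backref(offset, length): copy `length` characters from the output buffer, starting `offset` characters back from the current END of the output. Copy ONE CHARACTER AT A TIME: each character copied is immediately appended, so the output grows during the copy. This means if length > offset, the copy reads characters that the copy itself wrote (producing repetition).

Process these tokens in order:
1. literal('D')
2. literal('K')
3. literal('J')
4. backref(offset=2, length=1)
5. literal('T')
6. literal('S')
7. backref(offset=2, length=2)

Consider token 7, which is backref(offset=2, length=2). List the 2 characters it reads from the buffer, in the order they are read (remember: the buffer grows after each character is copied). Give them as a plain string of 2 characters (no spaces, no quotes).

Answer: TS

Derivation:
Token 1: literal('D'). Output: "D"
Token 2: literal('K'). Output: "DK"
Token 3: literal('J'). Output: "DKJ"
Token 4: backref(off=2, len=1). Copied 'K' from pos 1. Output: "DKJK"
Token 5: literal('T'). Output: "DKJKT"
Token 6: literal('S'). Output: "DKJKTS"
Token 7: backref(off=2, len=2). Buffer before: "DKJKTS" (len 6)
  byte 1: read out[4]='T', append. Buffer now: "DKJKTST"
  byte 2: read out[5]='S', append. Buffer now: "DKJKTSTS"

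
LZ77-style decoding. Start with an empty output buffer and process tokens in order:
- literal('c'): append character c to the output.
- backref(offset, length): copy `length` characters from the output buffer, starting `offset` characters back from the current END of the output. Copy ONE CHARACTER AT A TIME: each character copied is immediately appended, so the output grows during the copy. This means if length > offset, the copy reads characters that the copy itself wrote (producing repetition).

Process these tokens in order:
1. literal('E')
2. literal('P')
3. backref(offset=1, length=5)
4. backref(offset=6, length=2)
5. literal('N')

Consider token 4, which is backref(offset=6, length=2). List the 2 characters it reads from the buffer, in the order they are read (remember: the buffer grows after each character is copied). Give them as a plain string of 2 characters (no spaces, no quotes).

Answer: PP

Derivation:
Token 1: literal('E'). Output: "E"
Token 2: literal('P'). Output: "EP"
Token 3: backref(off=1, len=5) (overlapping!). Copied 'PPPPP' from pos 1. Output: "EPPPPPP"
Token 4: backref(off=6, len=2). Buffer before: "EPPPPPP" (len 7)
  byte 1: read out[1]='P', append. Buffer now: "EPPPPPPP"
  byte 2: read out[2]='P', append. Buffer now: "EPPPPPPPP"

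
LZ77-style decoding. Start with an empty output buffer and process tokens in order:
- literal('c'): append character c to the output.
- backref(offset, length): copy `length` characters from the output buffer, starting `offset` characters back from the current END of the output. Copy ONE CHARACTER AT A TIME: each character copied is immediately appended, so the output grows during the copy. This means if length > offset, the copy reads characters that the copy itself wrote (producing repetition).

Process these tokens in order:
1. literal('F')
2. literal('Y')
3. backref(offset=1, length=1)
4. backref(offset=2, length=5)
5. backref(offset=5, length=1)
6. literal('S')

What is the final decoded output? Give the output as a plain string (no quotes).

Token 1: literal('F'). Output: "F"
Token 2: literal('Y'). Output: "FY"
Token 3: backref(off=1, len=1). Copied 'Y' from pos 1. Output: "FYY"
Token 4: backref(off=2, len=5) (overlapping!). Copied 'YYYYY' from pos 1. Output: "FYYYYYYY"
Token 5: backref(off=5, len=1). Copied 'Y' from pos 3. Output: "FYYYYYYYY"
Token 6: literal('S'). Output: "FYYYYYYYYS"

Answer: FYYYYYYYYS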